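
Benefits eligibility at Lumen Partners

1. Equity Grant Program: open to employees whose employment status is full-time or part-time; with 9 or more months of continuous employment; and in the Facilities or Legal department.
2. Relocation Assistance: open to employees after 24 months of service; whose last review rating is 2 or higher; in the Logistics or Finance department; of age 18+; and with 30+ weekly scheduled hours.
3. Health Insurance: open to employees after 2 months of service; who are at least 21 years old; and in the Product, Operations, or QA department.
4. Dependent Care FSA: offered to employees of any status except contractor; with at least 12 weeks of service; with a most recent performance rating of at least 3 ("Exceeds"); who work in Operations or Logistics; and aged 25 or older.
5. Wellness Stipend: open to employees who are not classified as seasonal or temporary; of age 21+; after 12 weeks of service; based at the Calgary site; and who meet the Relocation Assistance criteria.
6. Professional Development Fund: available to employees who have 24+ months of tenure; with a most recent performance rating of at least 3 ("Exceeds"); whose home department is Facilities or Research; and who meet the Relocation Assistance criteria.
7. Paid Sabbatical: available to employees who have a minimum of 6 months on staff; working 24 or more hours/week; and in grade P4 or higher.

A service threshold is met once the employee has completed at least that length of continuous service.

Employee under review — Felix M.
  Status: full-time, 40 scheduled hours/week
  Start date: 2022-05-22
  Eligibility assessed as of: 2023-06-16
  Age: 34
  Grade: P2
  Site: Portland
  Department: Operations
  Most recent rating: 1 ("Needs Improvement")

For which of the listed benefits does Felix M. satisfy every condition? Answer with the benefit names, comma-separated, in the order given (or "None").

Service from 2022-05-22 to 2023-06-16: 390 days.
Equity Grant Program — status full-time ✓; service 390 days ≥ 9 months (≈270 days) ✓; dept Operations ✗ → not eligible.
Relocation Assistance — service 390 days < 24 months (≈720 days) ✗ → not eligible.
Health Insurance — service 390 days ≥ 2 months (≈60 days) ✓; age 34 ≥ 21 ✓; dept Operations ✓ → eligible.
Dependent Care FSA — status full-time ✓ (not excluded); service 390 days ≥ 12 weeks (≈84 days) ✓; rating 1 < 3 ✗ → not eligible.
Wellness Stipend — status full-time ✓ (not excluded); age 34 ≥ 21 ✓; service 390 days ≥ 12 weeks (≈84 days) ✓; site Portland ✗ (not Calgary) → not eligible.
Professional Development Fund — service 390 days < 24 months (≈720 days) ✗ → not eligible.
Paid Sabbatical — service 390 days ≥ 6 months (≈180 days) ✓; 40 hrs/wk ≥ 24 ✓; grade P2 < P4 ✗ → not eligible.

Health Insurance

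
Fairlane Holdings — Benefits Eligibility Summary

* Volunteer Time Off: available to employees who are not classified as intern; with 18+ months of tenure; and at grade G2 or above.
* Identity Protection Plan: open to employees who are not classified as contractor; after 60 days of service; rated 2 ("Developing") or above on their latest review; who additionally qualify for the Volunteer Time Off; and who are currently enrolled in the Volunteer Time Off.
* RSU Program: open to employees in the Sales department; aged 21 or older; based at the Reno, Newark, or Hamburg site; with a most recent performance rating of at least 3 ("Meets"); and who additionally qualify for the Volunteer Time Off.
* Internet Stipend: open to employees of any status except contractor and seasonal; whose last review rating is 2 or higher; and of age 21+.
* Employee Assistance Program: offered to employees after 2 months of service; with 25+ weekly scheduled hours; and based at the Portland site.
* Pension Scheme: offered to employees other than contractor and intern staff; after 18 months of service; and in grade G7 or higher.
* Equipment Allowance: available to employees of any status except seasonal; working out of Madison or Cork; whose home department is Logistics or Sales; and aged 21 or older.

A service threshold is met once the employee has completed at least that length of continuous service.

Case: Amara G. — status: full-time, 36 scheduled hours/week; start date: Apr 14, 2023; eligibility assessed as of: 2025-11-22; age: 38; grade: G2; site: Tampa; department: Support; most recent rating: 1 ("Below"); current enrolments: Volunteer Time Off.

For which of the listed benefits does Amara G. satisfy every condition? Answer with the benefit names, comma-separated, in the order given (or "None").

Service from Apr 14, 2023 to 2025-11-22: 953 days.
Volunteer Time Off — status full-time ✓ (not excluded); service 953 days ≥ 18 months (≈540 days) ✓; grade G2 ≥ G2 ✓ → eligible.
Identity Protection Plan — status full-time ✓ (not excluded); service 953 days ≥ 60 days ✓; rating 1 < 2 ✗ → not eligible.
RSU Program — dept Support ✗ → not eligible.
Internet Stipend — status full-time ✓ (not excluded); rating 1 < 2 ✗ → not eligible.
Employee Assistance Program — service 953 days ≥ 2 months (≈60 days) ✓; 36 hrs/wk ≥ 25 ✓; site Tampa ✗ (not Portland) → not eligible.
Pension Scheme — status full-time ✓ (not excluded); service 953 days ≥ 18 months (≈540 days) ✓; grade G2 < G7 ✗ → not eligible.
Equipment Allowance — status full-time ✓ (not excluded); site Tampa ✗ (not Madison or Cork) → not eligible.

Volunteer Time Off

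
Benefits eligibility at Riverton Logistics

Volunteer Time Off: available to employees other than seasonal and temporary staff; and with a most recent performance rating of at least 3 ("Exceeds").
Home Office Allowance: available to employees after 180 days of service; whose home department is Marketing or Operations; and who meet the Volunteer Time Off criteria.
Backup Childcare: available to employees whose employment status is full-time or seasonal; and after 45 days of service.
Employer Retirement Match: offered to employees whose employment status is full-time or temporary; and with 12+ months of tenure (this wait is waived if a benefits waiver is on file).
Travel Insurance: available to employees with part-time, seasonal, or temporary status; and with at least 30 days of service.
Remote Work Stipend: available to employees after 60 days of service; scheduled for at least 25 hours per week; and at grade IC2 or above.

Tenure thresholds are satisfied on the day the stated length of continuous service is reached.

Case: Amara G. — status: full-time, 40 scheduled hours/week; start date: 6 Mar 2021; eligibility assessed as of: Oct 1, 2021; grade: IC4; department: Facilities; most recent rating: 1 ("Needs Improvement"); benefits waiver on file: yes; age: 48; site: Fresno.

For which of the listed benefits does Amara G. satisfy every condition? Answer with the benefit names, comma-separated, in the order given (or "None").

Backup Childcare, Employer Retirement Match, Remote Work Stipend

Service from 6 Mar 2021 to Oct 1, 2021: 209 days.
Volunteer Time Off — status full-time ✓ (not excluded); rating 1 < 3 ✗ → not eligible.
Home Office Allowance — service 209 days ≥ 180 days ✓; dept Facilities ✗ → not eligible.
Backup Childcare — status full-time ✓; service 209 days ≥ 45 days ✓ → eligible.
Employer Retirement Match — status full-time ✓; benefits waiver on file ✓ → eligible.
Travel Insurance — status full-time ✗ (requires part-time, seasonal, or temporary) → not eligible.
Remote Work Stipend — service 209 days ≥ 60 days ✓; 40 hrs/wk ≥ 25 ✓; grade IC4 ≥ IC2 ✓ → eligible.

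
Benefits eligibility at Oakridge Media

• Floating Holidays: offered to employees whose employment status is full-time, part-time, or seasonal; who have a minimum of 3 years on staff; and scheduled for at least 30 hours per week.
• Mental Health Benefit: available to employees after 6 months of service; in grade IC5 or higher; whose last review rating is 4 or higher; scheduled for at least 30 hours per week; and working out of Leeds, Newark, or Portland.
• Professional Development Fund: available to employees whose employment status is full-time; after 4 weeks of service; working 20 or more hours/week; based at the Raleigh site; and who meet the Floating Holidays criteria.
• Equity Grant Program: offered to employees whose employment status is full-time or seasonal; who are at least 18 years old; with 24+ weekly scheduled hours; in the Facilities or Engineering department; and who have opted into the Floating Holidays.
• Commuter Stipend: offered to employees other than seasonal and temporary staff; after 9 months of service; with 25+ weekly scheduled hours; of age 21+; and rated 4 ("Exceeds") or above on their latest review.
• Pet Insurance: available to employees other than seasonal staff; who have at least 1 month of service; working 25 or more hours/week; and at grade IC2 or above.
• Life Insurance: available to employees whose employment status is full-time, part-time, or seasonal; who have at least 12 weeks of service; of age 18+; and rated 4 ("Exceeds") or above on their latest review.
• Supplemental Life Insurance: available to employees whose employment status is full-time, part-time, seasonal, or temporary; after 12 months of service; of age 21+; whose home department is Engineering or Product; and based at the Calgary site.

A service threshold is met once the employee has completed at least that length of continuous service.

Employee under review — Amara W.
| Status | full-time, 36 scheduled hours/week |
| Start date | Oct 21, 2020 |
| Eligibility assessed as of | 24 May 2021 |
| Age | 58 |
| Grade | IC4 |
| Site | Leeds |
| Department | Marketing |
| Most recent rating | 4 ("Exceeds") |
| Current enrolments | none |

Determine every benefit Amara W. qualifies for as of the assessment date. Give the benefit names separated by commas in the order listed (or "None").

Pet Insurance, Life Insurance

Service from Oct 21, 2020 to 24 May 2021: 215 days.
Floating Holidays — status full-time ✓; service 215 days < 3 years (≈1095 days) ✗ → not eligible.
Mental Health Benefit — service 215 days ≥ 6 months (≈180 days) ✓; grade IC4 < IC5 ✗ → not eligible.
Professional Development Fund — status full-time ✓; service 215 days ≥ 4 weeks (≈28 days) ✓; 36 hrs/wk ≥ 20 ✓; site Leeds ✗ (not Raleigh) → not eligible.
Equity Grant Program — status full-time ✓; age 58 ≥ 18 ✓; 36 hrs/wk ≥ 24 ✓; dept Marketing ✗ → not eligible.
Commuter Stipend — status full-time ✓ (not excluded); service 215 days < 9 months (≈270 days) ✗ → not eligible.
Pet Insurance — status full-time ✓ (not excluded); service 215 days ≥ 1 month (≈30 days) ✓; 36 hrs/wk ≥ 25 ✓; grade IC4 ≥ IC2 ✓ → eligible.
Life Insurance — status full-time ✓; service 215 days ≥ 12 weeks (≈84 days) ✓; age 58 ≥ 18 ✓; rating 4 ≥ 4 ✓ → eligible.
Supplemental Life Insurance — status full-time ✓; service 215 days < 12 months (≈360 days) ✗ → not eligible.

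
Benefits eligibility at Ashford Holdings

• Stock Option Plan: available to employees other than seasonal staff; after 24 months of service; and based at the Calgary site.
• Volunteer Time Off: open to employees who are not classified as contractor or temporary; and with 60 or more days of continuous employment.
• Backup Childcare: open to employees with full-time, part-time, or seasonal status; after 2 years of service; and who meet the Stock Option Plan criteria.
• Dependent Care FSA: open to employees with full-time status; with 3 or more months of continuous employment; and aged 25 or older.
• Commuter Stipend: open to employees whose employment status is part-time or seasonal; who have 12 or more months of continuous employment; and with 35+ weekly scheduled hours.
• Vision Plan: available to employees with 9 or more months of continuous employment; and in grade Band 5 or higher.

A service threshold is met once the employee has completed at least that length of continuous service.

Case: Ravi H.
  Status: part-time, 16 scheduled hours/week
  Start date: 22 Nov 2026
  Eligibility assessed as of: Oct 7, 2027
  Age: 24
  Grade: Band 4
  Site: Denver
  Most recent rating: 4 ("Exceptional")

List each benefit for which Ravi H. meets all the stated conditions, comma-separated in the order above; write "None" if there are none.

Volunteer Time Off

Service from 22 Nov 2026 to Oct 7, 2027: 319 days.
Stock Option Plan — status part-time ✓ (not excluded); service 319 days < 24 months (≈720 days) ✗ → not eligible.
Volunteer Time Off — status part-time ✓ (not excluded); service 319 days ≥ 60 days ✓ → eligible.
Backup Childcare — status part-time ✓; service 319 days < 2 years (≈730 days) ✗ → not eligible.
Dependent Care FSA — status part-time ✗ (requires full-time) → not eligible.
Commuter Stipend — status part-time ✓; service 319 days < 12 months (≈360 days) ✗ → not eligible.
Vision Plan — service 319 days ≥ 9 months (≈270 days) ✓; grade Band 4 < Band 5 ✗ → not eligible.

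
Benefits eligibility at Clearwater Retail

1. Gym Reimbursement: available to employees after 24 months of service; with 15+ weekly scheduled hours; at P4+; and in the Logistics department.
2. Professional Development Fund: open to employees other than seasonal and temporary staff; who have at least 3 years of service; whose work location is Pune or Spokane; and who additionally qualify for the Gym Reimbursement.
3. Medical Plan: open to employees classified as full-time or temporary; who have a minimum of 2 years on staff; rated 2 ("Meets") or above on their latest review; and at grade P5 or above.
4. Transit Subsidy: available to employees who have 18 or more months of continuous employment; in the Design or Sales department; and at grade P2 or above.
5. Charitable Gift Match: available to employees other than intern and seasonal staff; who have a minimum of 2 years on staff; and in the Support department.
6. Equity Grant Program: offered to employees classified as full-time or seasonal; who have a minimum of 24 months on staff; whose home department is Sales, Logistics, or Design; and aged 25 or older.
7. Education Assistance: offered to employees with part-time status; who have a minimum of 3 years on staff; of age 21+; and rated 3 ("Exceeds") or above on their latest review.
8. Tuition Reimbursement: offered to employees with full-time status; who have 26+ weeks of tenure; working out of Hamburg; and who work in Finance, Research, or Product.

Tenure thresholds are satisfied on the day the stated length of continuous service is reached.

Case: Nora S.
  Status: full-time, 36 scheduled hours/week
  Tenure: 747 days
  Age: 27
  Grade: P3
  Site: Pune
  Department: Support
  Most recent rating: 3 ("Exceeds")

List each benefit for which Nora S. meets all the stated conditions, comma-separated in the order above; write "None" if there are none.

Gym Reimbursement — service 747 days ≥ 24 months (≈720 days) ✓; 36 hrs/wk ≥ 15 ✓; grade P3 < P4 ✗ → not eligible.
Professional Development Fund — status full-time ✓ (not excluded); service 747 days < 3 years (≈1095 days) ✗ → not eligible.
Medical Plan — status full-time ✓; service 747 days ≥ 2 years (≈730 days) ✓; rating 3 ≥ 2 ✓; grade P3 < P5 ✗ → not eligible.
Transit Subsidy — service 747 days ≥ 18 months (≈540 days) ✓; dept Support ✗ → not eligible.
Charitable Gift Match — status full-time ✓ (not excluded); service 747 days ≥ 2 years (≈730 days) ✓; dept Support ✓ → eligible.
Equity Grant Program — status full-time ✓; service 747 days ≥ 24 months (≈720 days) ✓; dept Support ✗ → not eligible.
Education Assistance — status full-time ✗ (requires part-time) → not eligible.
Tuition Reimbursement — status full-time ✓; service 747 days ≥ 26 weeks (≈182 days) ✓; site Pune ✗ (not Hamburg) → not eligible.

Charitable Gift Match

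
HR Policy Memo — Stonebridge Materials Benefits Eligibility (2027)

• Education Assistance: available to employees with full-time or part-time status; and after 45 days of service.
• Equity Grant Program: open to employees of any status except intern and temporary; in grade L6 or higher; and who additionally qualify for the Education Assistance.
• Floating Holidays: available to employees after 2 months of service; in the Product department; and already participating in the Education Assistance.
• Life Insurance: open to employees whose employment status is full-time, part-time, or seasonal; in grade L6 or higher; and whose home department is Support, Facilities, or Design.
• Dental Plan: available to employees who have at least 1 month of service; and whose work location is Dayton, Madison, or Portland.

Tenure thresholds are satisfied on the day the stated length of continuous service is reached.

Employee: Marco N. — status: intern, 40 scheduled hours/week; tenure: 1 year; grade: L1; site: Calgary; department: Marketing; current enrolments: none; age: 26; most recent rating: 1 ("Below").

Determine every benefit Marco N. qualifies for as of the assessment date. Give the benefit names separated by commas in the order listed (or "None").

None

Education Assistance — status intern ✗ (requires full-time or part-time) → not eligible.
Equity Grant Program — status intern ✗ (excluded) → not eligible.
Floating Holidays — service 1 year ≥ 2 months (≈60 days) ✓; dept Marketing ✗ → not eligible.
Life Insurance — status intern ✗ (requires full-time, part-time, or seasonal) → not eligible.
Dental Plan — service 1 year ≥ 1 month (≈30 days) ✓; site Calgary ✗ (not Dayton, Madison, or Portland) → not eligible.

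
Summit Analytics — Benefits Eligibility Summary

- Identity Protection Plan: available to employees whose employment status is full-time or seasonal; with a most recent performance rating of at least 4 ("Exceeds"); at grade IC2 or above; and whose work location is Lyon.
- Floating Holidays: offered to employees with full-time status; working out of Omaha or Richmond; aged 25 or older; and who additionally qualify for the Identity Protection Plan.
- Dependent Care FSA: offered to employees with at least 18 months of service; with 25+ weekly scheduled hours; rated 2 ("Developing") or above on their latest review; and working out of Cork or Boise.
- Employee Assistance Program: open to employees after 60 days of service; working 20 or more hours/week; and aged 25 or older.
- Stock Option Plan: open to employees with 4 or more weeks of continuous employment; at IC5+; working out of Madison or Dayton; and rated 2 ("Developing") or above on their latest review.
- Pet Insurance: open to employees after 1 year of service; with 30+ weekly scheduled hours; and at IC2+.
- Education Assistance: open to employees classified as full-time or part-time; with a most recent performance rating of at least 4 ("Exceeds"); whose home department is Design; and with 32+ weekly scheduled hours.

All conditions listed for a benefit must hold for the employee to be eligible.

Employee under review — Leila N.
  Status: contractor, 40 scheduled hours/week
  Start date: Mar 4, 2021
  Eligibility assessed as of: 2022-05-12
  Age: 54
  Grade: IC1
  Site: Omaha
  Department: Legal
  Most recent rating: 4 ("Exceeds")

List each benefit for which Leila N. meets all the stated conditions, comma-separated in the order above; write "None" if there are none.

Service from Mar 4, 2021 to 2022-05-12: 434 days.
Identity Protection Plan — status contractor ✗ (requires full-time or seasonal) → not eligible.
Floating Holidays — status contractor ✗ (requires full-time) → not eligible.
Dependent Care FSA — service 434 days < 18 months (≈540 days) ✗ → not eligible.
Employee Assistance Program — service 434 days ≥ 60 days ✓; 40 hrs/wk ≥ 20 ✓; age 54 ≥ 25 ✓ → eligible.
Stock Option Plan — service 434 days ≥ 4 weeks (≈28 days) ✓; grade IC1 < IC5 ✗ → not eligible.
Pet Insurance — service 434 days ≥ 1 year (≈365 days) ✓; 40 hrs/wk ≥ 30 ✓; grade IC1 < IC2 ✗ → not eligible.
Education Assistance — status contractor ✗ (requires full-time or part-time) → not eligible.

Employee Assistance Program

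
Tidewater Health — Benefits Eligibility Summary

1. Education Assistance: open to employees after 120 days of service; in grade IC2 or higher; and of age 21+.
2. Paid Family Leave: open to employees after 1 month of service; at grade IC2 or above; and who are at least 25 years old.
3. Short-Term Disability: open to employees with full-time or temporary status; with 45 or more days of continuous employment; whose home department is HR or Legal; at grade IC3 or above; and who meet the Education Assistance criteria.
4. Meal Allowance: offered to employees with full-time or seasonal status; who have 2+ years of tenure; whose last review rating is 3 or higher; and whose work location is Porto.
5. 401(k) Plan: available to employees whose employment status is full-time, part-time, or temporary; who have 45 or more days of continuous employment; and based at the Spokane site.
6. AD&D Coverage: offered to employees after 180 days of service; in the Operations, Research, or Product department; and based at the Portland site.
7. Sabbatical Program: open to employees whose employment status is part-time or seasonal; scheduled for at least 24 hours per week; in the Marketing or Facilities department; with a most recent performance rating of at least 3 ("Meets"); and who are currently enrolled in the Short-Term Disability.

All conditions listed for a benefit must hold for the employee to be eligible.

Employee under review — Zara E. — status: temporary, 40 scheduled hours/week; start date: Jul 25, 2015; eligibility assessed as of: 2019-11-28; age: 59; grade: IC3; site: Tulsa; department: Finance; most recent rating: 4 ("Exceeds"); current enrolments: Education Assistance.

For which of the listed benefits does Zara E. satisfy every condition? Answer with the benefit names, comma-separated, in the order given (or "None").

Service from Jul 25, 2015 to 2019-11-28: 1587 days.
Education Assistance — service 1587 days ≥ 120 days ✓; grade IC3 ≥ IC2 ✓; age 59 ≥ 21 ✓ → eligible.
Paid Family Leave — service 1587 days ≥ 1 month (≈30 days) ✓; grade IC3 ≥ IC2 ✓; age 59 ≥ 25 ✓ → eligible.
Short-Term Disability — status temporary ✓; service 1587 days ≥ 45 days ✓; dept Finance ✗ → not eligible.
Meal Allowance — status temporary ✗ (requires full-time or seasonal) → not eligible.
401(k) Plan — status temporary ✓; service 1587 days ≥ 45 days ✓; site Tulsa ✗ (not Spokane) → not eligible.
AD&D Coverage — service 1587 days ≥ 180 days ✓; dept Finance ✗ → not eligible.
Sabbatical Program — status temporary ✗ (requires part-time or seasonal) → not eligible.

Education Assistance, Paid Family Leave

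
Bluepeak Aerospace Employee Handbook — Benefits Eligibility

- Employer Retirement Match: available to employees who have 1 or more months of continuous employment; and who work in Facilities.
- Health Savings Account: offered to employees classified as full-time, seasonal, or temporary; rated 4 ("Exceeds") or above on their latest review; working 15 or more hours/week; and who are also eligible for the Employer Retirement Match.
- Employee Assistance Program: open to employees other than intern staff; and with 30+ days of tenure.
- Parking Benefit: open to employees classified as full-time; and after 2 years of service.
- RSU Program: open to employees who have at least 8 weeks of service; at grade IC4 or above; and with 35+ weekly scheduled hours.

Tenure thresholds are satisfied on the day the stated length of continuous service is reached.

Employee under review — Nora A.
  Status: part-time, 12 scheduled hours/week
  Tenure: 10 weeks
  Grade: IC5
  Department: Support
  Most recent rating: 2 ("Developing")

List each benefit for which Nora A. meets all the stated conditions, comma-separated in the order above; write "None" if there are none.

Employer Retirement Match — service 10 weeks ≥ 1 month (≈30 days) ✓; dept Support ✗ → not eligible.
Health Savings Account — status part-time ✗ (requires full-time, seasonal, or temporary) → not eligible.
Employee Assistance Program — status part-time ✓ (not excluded); service 10 weeks ≥ 30 days ✓ → eligible.
Parking Benefit — status part-time ✗ (requires full-time) → not eligible.
RSU Program — service 10 weeks ≥ 8 weeks ✓; grade IC5 ≥ IC4 ✓; 12 hrs/wk < 35 ✗ → not eligible.

Employee Assistance Program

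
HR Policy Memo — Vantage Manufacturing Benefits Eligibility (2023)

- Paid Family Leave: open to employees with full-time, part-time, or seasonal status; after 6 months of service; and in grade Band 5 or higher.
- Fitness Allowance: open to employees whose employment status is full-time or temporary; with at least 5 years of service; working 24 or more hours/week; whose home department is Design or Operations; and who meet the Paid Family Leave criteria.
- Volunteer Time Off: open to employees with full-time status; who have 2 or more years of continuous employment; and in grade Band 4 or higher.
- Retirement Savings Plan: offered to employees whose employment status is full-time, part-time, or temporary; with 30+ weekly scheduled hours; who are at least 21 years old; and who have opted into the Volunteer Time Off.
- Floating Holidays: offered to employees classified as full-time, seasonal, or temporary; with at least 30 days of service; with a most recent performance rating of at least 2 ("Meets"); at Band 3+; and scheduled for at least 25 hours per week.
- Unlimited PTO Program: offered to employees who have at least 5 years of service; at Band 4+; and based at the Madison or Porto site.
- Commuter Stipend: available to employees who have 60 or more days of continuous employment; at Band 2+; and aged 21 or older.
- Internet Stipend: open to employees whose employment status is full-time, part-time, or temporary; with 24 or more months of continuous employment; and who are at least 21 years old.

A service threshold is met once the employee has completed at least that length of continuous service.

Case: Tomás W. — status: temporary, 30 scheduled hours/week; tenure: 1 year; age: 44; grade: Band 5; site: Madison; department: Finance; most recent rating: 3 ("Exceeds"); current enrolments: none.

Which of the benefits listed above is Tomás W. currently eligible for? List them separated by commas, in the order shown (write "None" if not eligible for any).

Paid Family Leave — status temporary ✗ (requires full-time, part-time, or seasonal) → not eligible.
Fitness Allowance — status temporary ✓; service 1 year < 5 years ✗ → not eligible.
Volunteer Time Off — status temporary ✗ (requires full-time) → not eligible.
Retirement Savings Plan — status temporary ✓; 30 hrs/wk ≥ 30 ✓; age 44 ≥ 21 ✓; not enrolled in Volunteer Time Off ✗ → not eligible.
Floating Holidays — status temporary ✓; service 1 year ≥ 30 days ✓; rating 3 ≥ 2 ✓; grade Band 5 ≥ Band 3 ✓; 30 hrs/wk ≥ 25 ✓ → eligible.
Unlimited PTO Program — service 1 year < 5 years ✗ → not eligible.
Commuter Stipend — service 1 year ≥ 60 days ✓; grade Band 5 ≥ Band 2 ✓; age 44 ≥ 21 ✓ → eligible.
Internet Stipend — status temporary ✓; service 1 year < 24 months (≈720 days) ✗ → not eligible.

Floating Holidays, Commuter Stipend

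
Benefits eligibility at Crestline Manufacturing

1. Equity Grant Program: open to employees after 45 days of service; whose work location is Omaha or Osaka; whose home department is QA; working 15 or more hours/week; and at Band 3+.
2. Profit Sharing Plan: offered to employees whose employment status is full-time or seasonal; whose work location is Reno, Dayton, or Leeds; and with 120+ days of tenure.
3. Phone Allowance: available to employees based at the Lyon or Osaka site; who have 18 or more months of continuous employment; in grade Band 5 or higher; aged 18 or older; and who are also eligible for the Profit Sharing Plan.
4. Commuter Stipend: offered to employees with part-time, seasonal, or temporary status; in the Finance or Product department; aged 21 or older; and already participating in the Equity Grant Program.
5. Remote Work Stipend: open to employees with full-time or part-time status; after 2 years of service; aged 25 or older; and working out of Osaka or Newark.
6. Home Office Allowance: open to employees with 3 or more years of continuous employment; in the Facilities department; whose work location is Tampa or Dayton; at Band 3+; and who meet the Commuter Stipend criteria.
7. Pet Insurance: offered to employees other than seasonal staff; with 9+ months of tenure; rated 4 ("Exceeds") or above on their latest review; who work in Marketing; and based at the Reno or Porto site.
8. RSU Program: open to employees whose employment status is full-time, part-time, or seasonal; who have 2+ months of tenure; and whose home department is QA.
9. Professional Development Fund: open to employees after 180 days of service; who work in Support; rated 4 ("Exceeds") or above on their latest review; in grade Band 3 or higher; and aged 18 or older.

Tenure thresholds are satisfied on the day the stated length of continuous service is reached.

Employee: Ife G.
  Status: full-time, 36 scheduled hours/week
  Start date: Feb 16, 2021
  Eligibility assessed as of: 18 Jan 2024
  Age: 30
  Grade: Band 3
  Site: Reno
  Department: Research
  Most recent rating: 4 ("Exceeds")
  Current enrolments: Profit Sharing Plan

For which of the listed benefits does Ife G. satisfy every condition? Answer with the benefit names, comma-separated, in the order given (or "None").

Profit Sharing Plan

Service from Feb 16, 2021 to 18 Jan 2024: 1066 days.
Equity Grant Program — service 1066 days ≥ 45 days ✓; site Reno ✗ (not Omaha or Osaka) → not eligible.
Profit Sharing Plan — status full-time ✓; site Reno ✓; service 1066 days ≥ 120 days ✓ → eligible.
Phone Allowance — site Reno ✗ (not Lyon or Osaka) → not eligible.
Commuter Stipend — status full-time ✗ (requires part-time, seasonal, or temporary) → not eligible.
Remote Work Stipend — status full-time ✓; service 1066 days ≥ 2 years (≈730 days) ✓; age 30 ≥ 25 ✓; site Reno ✗ (not Osaka or Newark) → not eligible.
Home Office Allowance — service 1066 days < 3 years (≈1095 days) ✗ → not eligible.
Pet Insurance — status full-time ✓ (not excluded); service 1066 days ≥ 9 months (≈270 days) ✓; rating 4 ≥ 4 ✓; dept Research ✗ → not eligible.
RSU Program — status full-time ✓; service 1066 days ≥ 2 months (≈60 days) ✓; dept Research ✗ → not eligible.
Professional Development Fund — service 1066 days ≥ 180 days ✓; dept Research ✗ → not eligible.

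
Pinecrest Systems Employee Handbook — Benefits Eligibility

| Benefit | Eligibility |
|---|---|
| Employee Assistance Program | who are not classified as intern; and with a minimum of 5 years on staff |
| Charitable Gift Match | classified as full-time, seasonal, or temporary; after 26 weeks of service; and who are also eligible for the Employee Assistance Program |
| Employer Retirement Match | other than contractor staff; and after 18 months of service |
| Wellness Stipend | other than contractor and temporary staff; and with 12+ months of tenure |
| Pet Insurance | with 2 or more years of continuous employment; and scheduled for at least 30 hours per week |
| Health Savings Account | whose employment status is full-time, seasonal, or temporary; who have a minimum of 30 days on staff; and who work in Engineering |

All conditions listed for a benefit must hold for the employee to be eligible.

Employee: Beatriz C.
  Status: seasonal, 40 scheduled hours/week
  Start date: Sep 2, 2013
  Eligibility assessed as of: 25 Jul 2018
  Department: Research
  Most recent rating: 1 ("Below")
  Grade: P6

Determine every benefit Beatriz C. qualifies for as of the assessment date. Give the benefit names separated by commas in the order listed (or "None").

Service from Sep 2, 2013 to 25 Jul 2018: 1787 days.
Employee Assistance Program — status seasonal ✓ (not excluded); service 1787 days < 5 years (≈1825 days) ✗ → not eligible.
Charitable Gift Match — status seasonal ✓; service 1787 days ≥ 26 weeks (≈182 days) ✓; not eligible for Employee Assistance Program ✗ → not eligible.
Employer Retirement Match — status seasonal ✓ (not excluded); service 1787 days ≥ 18 months (≈540 days) ✓ → eligible.
Wellness Stipend — status seasonal ✓ (not excluded); service 1787 days ≥ 12 months (≈360 days) ✓ → eligible.
Pet Insurance — service 1787 days ≥ 2 years (≈730 days) ✓; 40 hrs/wk ≥ 30 ✓ → eligible.
Health Savings Account — status seasonal ✓; service 1787 days ≥ 30 days ✓; dept Research ✗ → not eligible.

Employer Retirement Match, Wellness Stipend, Pet Insurance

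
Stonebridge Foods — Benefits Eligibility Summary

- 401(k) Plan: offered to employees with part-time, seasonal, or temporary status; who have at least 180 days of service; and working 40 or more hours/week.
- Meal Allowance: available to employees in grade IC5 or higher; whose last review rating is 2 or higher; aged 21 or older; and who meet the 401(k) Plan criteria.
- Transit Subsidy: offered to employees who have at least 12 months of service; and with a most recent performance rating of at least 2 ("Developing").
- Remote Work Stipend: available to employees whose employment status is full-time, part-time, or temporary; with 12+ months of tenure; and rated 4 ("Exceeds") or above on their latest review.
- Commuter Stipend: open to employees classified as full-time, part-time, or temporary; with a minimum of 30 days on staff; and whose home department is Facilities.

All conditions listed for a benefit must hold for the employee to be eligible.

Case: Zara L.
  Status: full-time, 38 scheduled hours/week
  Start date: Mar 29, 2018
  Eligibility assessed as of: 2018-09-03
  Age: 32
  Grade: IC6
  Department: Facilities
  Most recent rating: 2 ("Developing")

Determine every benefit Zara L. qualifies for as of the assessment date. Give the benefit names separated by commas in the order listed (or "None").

Commuter Stipend

Service from Mar 29, 2018 to 2018-09-03: 158 days.
401(k) Plan — status full-time ✗ (requires part-time, seasonal, or temporary) → not eligible.
Meal Allowance — grade IC6 ≥ IC5 ✓; rating 2 ≥ 2 ✓; age 32 ≥ 21 ✓; not eligible for 401(k) Plan ✗ → not eligible.
Transit Subsidy — service 158 days < 12 months (≈360 days) ✗ → not eligible.
Remote Work Stipend — status full-time ✓; service 158 days < 12 months (≈360 days) ✗ → not eligible.
Commuter Stipend — status full-time ✓; service 158 days ≥ 30 days ✓; dept Facilities ✓ → eligible.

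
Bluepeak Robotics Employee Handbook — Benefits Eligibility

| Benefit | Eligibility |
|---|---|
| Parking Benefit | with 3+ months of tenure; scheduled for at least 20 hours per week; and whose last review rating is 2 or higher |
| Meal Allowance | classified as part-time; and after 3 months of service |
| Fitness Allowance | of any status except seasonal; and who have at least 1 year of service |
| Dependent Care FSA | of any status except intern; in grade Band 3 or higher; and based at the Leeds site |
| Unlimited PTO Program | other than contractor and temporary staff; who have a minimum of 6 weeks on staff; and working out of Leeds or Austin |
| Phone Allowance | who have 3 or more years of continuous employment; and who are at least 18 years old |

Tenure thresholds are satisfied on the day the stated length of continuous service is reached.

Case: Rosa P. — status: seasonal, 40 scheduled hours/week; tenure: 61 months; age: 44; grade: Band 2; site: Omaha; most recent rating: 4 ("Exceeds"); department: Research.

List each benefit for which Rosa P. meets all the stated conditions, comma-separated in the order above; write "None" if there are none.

Parking Benefit, Phone Allowance

Parking Benefit — service 61 months ≥ 3 months ✓; 40 hrs/wk ≥ 20 ✓; rating 4 ≥ 2 ✓ → eligible.
Meal Allowance — status seasonal ✗ (requires part-time) → not eligible.
Fitness Allowance — status seasonal ✗ (excluded) → not eligible.
Dependent Care FSA — status seasonal ✓ (not excluded); grade Band 2 < Band 3 ✗ → not eligible.
Unlimited PTO Program — status seasonal ✓ (not excluded); service 61 months ≥ 6 weeks (≈42 days) ✓; site Omaha ✗ (not Leeds or Austin) → not eligible.
Phone Allowance — service 61 months ≥ 3 years (≈1095 days) ✓; age 44 ≥ 18 ✓ → eligible.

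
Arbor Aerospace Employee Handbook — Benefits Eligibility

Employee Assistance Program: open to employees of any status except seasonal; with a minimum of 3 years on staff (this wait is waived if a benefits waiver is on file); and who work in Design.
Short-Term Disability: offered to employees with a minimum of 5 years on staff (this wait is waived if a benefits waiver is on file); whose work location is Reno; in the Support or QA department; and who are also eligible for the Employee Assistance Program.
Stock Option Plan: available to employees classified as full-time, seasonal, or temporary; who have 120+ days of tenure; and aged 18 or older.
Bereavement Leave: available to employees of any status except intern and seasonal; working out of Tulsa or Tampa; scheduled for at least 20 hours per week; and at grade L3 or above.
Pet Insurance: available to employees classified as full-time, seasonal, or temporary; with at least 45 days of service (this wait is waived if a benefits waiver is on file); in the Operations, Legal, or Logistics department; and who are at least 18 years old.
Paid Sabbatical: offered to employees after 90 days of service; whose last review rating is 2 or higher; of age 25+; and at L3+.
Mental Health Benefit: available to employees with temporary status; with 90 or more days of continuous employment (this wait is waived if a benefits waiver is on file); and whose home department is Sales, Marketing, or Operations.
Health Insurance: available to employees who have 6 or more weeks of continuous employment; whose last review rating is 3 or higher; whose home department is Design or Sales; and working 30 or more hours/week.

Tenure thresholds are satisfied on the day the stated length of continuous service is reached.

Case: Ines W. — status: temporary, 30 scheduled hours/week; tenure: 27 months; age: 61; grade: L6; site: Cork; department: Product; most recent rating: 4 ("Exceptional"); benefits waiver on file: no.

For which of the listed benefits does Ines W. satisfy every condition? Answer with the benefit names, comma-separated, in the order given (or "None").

Stock Option Plan, Paid Sabbatical

Employee Assistance Program — status temporary ✓ (not excluded); no waiver, service 27 months < 3 years (≈1095 days) ✗ → not eligible.
Short-Term Disability — no waiver, service 27 months < 5 years (≈1825 days) ✗ → not eligible.
Stock Option Plan — status temporary ✓; service 27 months ≥ 120 days ✓; age 61 ≥ 18 ✓ → eligible.
Bereavement Leave — status temporary ✓ (not excluded); site Cork ✗ (not Tulsa or Tampa) → not eligible.
Pet Insurance — status temporary ✓; no waiver, service 27 months ≥ 45 days ✓; dept Product ✗ → not eligible.
Paid Sabbatical — service 27 months ≥ 90 days ✓; rating 4 ≥ 2 ✓; age 61 ≥ 25 ✓; grade L6 ≥ L3 ✓ → eligible.
Mental Health Benefit — status temporary ✓; no waiver, service 27 months ≥ 90 days ✓; dept Product ✗ → not eligible.
Health Insurance — service 27 months ≥ 6 weeks (≈42 days) ✓; rating 4 ≥ 3 ✓; dept Product ✗ → not eligible.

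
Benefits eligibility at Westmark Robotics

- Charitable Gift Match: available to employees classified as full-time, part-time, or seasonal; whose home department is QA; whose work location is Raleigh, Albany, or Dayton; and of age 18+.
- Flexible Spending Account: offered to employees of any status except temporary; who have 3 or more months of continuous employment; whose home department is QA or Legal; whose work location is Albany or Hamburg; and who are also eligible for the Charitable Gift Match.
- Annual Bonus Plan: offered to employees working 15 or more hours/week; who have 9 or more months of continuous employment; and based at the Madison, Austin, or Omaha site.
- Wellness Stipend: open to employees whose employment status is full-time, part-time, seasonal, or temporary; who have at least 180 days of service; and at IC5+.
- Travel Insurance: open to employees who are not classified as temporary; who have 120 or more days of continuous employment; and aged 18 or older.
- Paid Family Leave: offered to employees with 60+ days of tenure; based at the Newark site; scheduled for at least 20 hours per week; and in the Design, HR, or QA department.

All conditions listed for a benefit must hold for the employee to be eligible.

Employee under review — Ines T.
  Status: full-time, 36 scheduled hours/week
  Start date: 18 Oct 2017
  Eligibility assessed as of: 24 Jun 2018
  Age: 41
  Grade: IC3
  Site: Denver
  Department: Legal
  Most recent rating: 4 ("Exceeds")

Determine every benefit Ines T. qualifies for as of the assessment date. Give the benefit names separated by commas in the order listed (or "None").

Travel Insurance

Service from 18 Oct 2017 to 24 Jun 2018: 249 days.
Charitable Gift Match — status full-time ✓; dept Legal ✗ → not eligible.
Flexible Spending Account — status full-time ✓ (not excluded); service 249 days ≥ 3 months (≈90 days) ✓; dept Legal ✓; site Denver ✗ (not Albany or Hamburg) → not eligible.
Annual Bonus Plan — 36 hrs/wk ≥ 15 ✓; service 249 days < 9 months (≈270 days) ✗ → not eligible.
Wellness Stipend — status full-time ✓; service 249 days ≥ 180 days ✓; grade IC3 < IC5 ✗ → not eligible.
Travel Insurance — status full-time ✓ (not excluded); service 249 days ≥ 120 days ✓; age 41 ≥ 18 ✓ → eligible.
Paid Family Leave — service 249 days ≥ 60 days ✓; site Denver ✗ (not Newark) → not eligible.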